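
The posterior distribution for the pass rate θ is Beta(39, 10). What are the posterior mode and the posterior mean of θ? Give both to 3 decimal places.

Mode = (39−1)/(39+10−2) = 38/47 = 0.809.
Mean = 39/(39+10) = 39/49 = 0.796.

MAP = 0.809; posterior mean = 0.796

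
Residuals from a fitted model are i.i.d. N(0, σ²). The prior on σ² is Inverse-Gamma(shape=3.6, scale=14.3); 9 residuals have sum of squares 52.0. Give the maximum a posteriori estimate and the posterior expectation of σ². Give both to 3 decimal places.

Posterior: Inverse-Gamma(shape = 3.6+9/2 = 8.1, scale = 14.3+52.0/2 = 40.3).
Mode = β/(α+1) = 40.3/9.1 = 4.429.
Mean = β/(α−1) = 40.3/7.1 = 5.676.

σ²_MAP = 4.429, E[σ²|data] = 5.676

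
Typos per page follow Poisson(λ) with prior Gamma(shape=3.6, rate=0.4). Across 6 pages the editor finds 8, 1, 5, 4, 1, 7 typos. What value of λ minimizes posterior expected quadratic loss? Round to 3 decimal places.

Σ counts = 26. Posterior: Gamma(shape = 3.6+26 = 29.6, rate = 0.4+6 = 6.4).
Mode = (α−1)/β = 28.6/6.4 = 4.469.
Mean = α/β = 29.6/6.4 = 4.625.
Quadratic loss ⇒ the optimal estimator is the posterior mean.

4.625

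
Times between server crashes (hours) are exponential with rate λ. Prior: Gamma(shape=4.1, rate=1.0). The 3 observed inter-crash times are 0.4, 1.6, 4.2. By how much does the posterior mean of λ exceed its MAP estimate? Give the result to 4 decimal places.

Σ times = 6.2. Posterior: Gamma(shape = 4.1+3 = 7.1, rate = 1.0+6.2 = 7.2).
Mode = (α−1)/β = 6.1/7.2 = 0.8472.
Mean = α/β = 7.1/7.2 = 0.9861.
Difference = 0.9861 − 0.8472 = 0.1389.

0.1389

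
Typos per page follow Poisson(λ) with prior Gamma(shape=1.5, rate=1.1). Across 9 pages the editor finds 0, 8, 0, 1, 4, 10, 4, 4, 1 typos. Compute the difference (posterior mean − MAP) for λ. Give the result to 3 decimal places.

Σ counts = 32. Posterior: Gamma(shape = 1.5+32 = 33.5, rate = 1.1+9 = 10.1).
Mode = (α−1)/β = 32.5/10.1 = 3.218.
Mean = α/β = 33.5/10.1 = 3.317.
Difference = 3.317 − 3.218 = 0.099.

0.099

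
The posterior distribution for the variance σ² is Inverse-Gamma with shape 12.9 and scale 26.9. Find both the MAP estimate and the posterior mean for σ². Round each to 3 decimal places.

Mode = β/(α+1) = 26.9/13.9 = 1.935.
Mean = β/(α−1) = 26.9/11.9 = 2.261.
Mean > mode: the posterior has a right tail.

MAP = 1.935; posterior mean = 2.261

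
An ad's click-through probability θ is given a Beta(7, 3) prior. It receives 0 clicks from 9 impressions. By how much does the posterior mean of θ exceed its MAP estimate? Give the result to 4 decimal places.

0.0155

Posterior: Beta(7+0, 3+9) = Beta(7, 12).
Mode = (7−1)/(7+12−2) = 6/17 = 0.3529.
Mean = 7/(7+12) = 7/19 = 0.3684.
Difference = 0.3684 − 0.3529 = 0.0155.
The mean is pulled above the mode by the posterior's right skew.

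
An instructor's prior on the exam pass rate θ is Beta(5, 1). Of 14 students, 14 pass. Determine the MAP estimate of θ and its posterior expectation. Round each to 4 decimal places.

Posterior: Beta(5+14, 1+0) = Beta(19, 1).
Since β = 1 ≤ 1 and α > 1, the Beta density is monotone increasing on [0,1]; the mode is at 1.
Mean = 19/(19+1) = 0.9500.
The posterior is left-skewed, so the mode exceeds the mean.

θ_MAP = 1.0000, E[θ|data] = 0.9500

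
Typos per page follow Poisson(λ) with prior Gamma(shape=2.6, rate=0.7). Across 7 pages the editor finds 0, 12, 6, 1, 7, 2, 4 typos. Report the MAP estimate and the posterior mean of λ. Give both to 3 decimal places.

Σ counts = 32. Posterior: Gamma(shape = 2.6+32 = 34.6, rate = 0.7+7 = 7.7).
Mode = (α−1)/β = 33.6/7.7 = 4.364.
Mean = α/β = 34.6/7.7 = 4.494.
Mean > mode: the posterior has a right tail.

MAP = 4.364; posterior mean = 4.494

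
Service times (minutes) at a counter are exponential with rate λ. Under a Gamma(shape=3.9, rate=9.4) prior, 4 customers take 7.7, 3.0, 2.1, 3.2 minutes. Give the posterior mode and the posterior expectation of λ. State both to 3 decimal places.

MAP = 0.272; posterior mean = 0.311

Σ times = 16.0. Posterior: Gamma(shape = 3.9+4 = 7.9, rate = 9.4+16.0 = 25.4).
Mode = (α−1)/β = 6.9/25.4 = 0.272.
Mean = α/β = 7.9/25.4 = 0.311.
The mean is pulled above the mode by the posterior's right skew.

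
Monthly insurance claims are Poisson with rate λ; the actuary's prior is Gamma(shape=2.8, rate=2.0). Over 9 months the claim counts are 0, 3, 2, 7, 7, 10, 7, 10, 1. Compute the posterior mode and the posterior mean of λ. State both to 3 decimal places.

MAP: 4.436. Posterior mean: 4.527.

Σ counts = 47. Posterior: Gamma(shape = 2.8+47 = 49.8, rate = 2.0+9 = 11.0).
Mode = (α−1)/β = 48.8/11.0 = 4.436.
Mean = α/β = 49.8/11.0 = 4.527.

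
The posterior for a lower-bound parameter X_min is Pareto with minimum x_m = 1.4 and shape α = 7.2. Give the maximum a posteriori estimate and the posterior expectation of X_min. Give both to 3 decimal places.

The Pareto density is strictly decreasing on [x_m, ∞), so the mode is x_m = 1.400.
Mean = α·x_m/(α−1) = 7.2·1.4/6.2 = 1.626.

maximum a posteriori estimate = 1.400, posterior expectation = 1.626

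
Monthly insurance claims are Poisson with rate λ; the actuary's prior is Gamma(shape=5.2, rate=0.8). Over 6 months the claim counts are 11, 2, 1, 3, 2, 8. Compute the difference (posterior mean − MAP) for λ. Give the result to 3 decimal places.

0.147

Σ counts = 27. Posterior: Gamma(shape = 5.2+27 = 32.2, rate = 0.8+6 = 6.8).
Mode = (α−1)/β = 31.2/6.8 = 4.588.
Mean = α/β = 32.2/6.8 = 4.735.
Difference = 4.735 − 4.588 = 0.147.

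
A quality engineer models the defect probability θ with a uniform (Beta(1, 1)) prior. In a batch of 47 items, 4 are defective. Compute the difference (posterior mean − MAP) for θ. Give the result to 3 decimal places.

0.017

Posterior: Beta(1+4, 1+43) = Beta(5, 44).
Mode = (5−1)/(5+44−2) = 4/47 = 0.085.
With a flat prior the MAP equals the MLE, 4/47.
Mean = 5/(5+44) = 5/49 = 0.102.
Difference = 0.102 − 0.085 = 0.017.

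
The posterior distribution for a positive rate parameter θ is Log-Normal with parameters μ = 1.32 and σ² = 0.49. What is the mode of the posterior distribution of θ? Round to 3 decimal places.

2.293

Mode = exp(μ − σ²) = exp(0.83) = 2.293.
Mean = exp(μ + σ²/2) = exp(1.565) = 4.783.
This is the posterior mode — the MAP estimate.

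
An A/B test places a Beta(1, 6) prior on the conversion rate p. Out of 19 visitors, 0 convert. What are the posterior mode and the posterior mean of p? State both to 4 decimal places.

Posterior: Beta(1+0, 6+19) = Beta(1, 25).
Since α = 1 ≤ 1 and β > 1, the Beta density is monotone decreasing on [0,1]; the mode is at 0.
Mean = 1/(1+25) = 0.0385.
Mean > mode: the posterior has a right tail.

p_MAP = 0.0000, E[p|data] = 0.0385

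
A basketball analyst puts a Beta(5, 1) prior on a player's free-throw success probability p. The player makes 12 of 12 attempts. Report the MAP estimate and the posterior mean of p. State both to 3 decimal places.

MAP = 1.000; posterior mean = 0.944

Posterior: Beta(5+12, 1+0) = Beta(17, 1).
Since β = 1 ≤ 1 and α > 1, the Beta density is monotone increasing on [0,1]; the mode is at 1.
Mean = 17/(17+1) = 0.944.
The posterior is left-skewed, so the mode exceeds the mean.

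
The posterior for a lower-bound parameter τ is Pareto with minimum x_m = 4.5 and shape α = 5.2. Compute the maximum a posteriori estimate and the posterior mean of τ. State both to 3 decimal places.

MAP: 4.500. Posterior mean: 5.571.

The Pareto density is strictly decreasing on [x_m, ∞), so the mode is x_m = 4.500.
Mean = α·x_m/(α−1) = 5.2·4.5/4.2 = 5.571.
Right-skewed posterior ⇒ mode < mean.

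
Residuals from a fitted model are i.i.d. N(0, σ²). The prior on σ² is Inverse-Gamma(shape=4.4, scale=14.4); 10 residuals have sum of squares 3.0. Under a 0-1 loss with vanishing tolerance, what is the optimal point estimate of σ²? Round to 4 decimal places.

1.5288

Posterior: Inverse-Gamma(shape = 4.4+10/2 = 9.4, scale = 14.4+3.0/2 = 15.9).
Mode = β/(α+1) = 15.9/10.4 = 1.5288.
Mean = β/(α−1) = 15.9/8.4 = 1.8929.
This is the posterior mode — the MAP estimate.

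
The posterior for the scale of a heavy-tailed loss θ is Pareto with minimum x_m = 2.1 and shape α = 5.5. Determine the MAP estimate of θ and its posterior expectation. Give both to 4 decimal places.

MAP: 2.1000. Posterior mean: 2.5667.

The Pareto density is strictly decreasing on [x_m, ∞), so the mode is x_m = 2.1000.
Mean = α·x_m/(α−1) = 5.5·2.1/4.5 = 2.5667.
The posterior is right-skewed, so the mean exceeds the mode.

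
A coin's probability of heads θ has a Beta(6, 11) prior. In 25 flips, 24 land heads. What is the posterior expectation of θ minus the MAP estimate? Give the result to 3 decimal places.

-0.011

Posterior: Beta(6+24, 11+1) = Beta(30, 12).
Mode = (30−1)/(30+12−2) = 29/40 = 0.725.
Mean = 30/(30+12) = 30/42 = 0.714.
Difference = 0.714 − 0.725 = -0.011.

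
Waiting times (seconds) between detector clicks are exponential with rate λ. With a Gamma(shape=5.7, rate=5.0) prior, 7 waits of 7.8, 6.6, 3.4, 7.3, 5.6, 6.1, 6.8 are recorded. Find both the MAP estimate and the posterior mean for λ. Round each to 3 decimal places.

Σ times = 43.6. Posterior: Gamma(shape = 5.7+7 = 12.7, rate = 5.0+43.6 = 48.6).
Mode = (α−1)/β = 11.7/48.6 = 0.241.
Mean = α/β = 12.7/48.6 = 0.261.

MAP estimate = 0.241, posterior mean = 0.261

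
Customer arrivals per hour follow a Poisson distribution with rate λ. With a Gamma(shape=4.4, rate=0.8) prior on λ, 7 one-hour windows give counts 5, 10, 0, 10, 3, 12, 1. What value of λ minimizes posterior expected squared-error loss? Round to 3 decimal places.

Σ counts = 41. Posterior: Gamma(shape = 4.4+41 = 45.4, rate = 0.8+7 = 7.8).
Mode = (α−1)/β = 44.4/7.8 = 5.692.
Mean = α/β = 45.4/7.8 = 5.821.
Squared-error loss ⇒ the optimal estimator is the posterior mean.

5.821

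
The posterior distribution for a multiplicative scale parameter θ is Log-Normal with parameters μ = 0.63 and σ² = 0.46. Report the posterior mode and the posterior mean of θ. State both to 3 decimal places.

Mode = exp(μ − σ²) = exp(0.17) = 1.185.
Mean = exp(μ + σ²/2) = exp(0.860) = 2.363.
Right-skewed posterior ⇒ mode < mean.

θ_MAP = 1.185, E[θ|data] = 2.363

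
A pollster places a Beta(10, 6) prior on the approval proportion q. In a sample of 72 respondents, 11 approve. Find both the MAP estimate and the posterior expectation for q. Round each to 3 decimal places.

Posterior: Beta(10+11, 6+61) = Beta(21, 67).
Mode = (21−1)/(21+67−2) = 20/86 = 0.233.
Mean = 21/(21+67) = 21/88 = 0.239.

MAP estimate = 0.233, posterior expectation = 0.239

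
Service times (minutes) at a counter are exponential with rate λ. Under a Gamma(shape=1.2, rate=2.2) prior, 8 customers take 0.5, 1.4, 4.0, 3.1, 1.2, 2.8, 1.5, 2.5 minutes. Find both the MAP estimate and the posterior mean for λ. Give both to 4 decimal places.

Σ times = 17.0. Posterior: Gamma(shape = 1.2+8 = 9.2, rate = 2.2+17.0 = 19.2).
Mode = (α−1)/β = 8.2/19.2 = 0.4271.
Mean = α/β = 9.2/19.2 = 0.4792.

MAP: 0.4271. Posterior mean: 0.4792.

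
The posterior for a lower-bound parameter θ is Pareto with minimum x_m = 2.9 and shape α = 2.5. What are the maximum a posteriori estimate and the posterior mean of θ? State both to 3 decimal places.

The Pareto density is strictly decreasing on [x_m, ∞), so the mode is x_m = 2.900.
Mean = α·x_m/(α−1) = 2.5·2.9/1.5 = 4.833.

θ_MAP = 2.900, E[θ|data] = 4.833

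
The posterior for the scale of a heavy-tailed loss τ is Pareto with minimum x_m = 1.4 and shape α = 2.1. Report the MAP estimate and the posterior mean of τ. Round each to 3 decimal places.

τ_MAP = 1.400, E[τ|data] = 2.673

The Pareto density is strictly decreasing on [x_m, ∞), so the mode is x_m = 1.400.
Mean = α·x_m/(α−1) = 2.1·1.4/1.1 = 2.673.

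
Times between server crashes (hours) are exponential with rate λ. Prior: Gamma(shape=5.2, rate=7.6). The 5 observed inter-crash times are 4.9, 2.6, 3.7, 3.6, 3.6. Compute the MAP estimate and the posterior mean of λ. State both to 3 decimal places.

MAP: 0.354. Posterior mean: 0.392.

Σ times = 18.4. Posterior: Gamma(shape = 5.2+5 = 10.2, rate = 7.6+18.4 = 26.0).
Mode = (α−1)/β = 9.2/26.0 = 0.354.
Mean = α/β = 10.2/26.0 = 0.392.
Mean > mode: the posterior has a right tail.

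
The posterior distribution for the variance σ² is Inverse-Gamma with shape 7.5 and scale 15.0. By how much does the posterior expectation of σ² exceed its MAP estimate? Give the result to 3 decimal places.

Mode = β/(α+1) = 15.0/8.5 = 1.765.
Mean = β/(α−1) = 15.0/6.5 = 2.308.
Difference = 2.308 − 1.765 = 0.543.
Mean > mode: the posterior has a right tail.

0.543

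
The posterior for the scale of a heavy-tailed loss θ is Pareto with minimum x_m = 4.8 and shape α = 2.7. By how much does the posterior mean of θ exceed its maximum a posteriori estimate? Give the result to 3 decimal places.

The Pareto density is strictly decreasing on [x_m, ∞), so the mode is x_m = 4.800.
Mean = α·x_m/(α−1) = 2.7·4.8/1.7 = 7.624.
Difference = 7.624 − 4.800 = 2.824.
The mean is pulled above the mode by the posterior's right skew.

2.824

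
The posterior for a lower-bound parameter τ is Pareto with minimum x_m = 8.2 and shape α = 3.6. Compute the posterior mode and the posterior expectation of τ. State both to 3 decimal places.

MAP: 8.200. Posterior mean: 11.354.

The Pareto density is strictly decreasing on [x_m, ∞), so the mode is x_m = 8.200.
Mean = α·x_m/(α−1) = 3.6·8.2/2.6 = 11.354.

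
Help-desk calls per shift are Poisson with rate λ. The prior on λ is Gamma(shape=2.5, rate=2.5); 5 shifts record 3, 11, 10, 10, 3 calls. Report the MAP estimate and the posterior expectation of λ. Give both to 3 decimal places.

MAP = 5.133, posterior mean = 5.267

Σ counts = 37. Posterior: Gamma(shape = 2.5+37 = 39.5, rate = 2.5+5 = 7.5).
Mode = (α−1)/β = 38.5/7.5 = 5.133.
Mean = α/β = 39.5/7.5 = 5.267.
Mean > mode: the posterior has a right tail.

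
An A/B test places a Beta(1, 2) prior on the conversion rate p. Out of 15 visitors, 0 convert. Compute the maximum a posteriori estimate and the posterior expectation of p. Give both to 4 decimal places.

Posterior: Beta(1+0, 2+15) = Beta(1, 17).
Since α = 1 ≤ 1 and β > 1, the Beta density is monotone decreasing on [0,1]; the mode is at 0.
Mean = 1/(1+17) = 0.0556.
Right-skewed posterior ⇒ mode < mean.

p_MAP = 0.0000, E[p|data] = 0.0556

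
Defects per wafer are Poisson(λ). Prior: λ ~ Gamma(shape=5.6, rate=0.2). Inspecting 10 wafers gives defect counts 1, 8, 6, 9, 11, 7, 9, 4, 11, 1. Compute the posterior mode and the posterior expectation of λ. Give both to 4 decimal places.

MAP = 7.0196; posterior mean = 7.1176

Σ counts = 67. Posterior: Gamma(shape = 5.6+67 = 72.6, rate = 0.2+10 = 10.2).
Mode = (α−1)/β = 71.6/10.2 = 7.0196.
Mean = α/β = 72.6/10.2 = 7.1176.
The posterior is right-skewed, so the mean exceeds the mode.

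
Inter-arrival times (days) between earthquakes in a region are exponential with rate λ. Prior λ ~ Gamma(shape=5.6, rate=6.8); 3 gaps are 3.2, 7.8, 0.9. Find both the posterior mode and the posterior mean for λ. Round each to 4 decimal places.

MAP: 0.4064. Posterior mean: 0.4599.

Σ times = 11.9. Posterior: Gamma(shape = 5.6+3 = 8.6, rate = 6.8+11.9 = 18.7).
Mode = (α−1)/β = 7.6/18.7 = 0.4064.
Mean = α/β = 8.6/18.7 = 0.4599.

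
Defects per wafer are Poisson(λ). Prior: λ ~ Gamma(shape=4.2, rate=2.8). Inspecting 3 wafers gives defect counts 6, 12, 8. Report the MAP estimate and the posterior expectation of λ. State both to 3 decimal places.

Σ counts = 26. Posterior: Gamma(shape = 4.2+26 = 30.2, rate = 2.8+3 = 5.8).
Mode = (α−1)/β = 29.2/5.8 = 5.034.
Mean = α/β = 30.2/5.8 = 5.207.

MAP: 5.034. Posterior mean: 5.207.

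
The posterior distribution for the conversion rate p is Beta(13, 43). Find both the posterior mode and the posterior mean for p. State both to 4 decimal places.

p_MAP = 0.2222, E[p|data] = 0.2321

Mode = (13−1)/(13+43−2) = 12/54 = 0.2222.
Mean = 13/(13+43) = 13/56 = 0.2321.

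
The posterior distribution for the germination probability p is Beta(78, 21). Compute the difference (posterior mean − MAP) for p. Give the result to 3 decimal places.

-0.006

Mode = (78−1)/(78+21−2) = 77/97 = 0.794.
Mean = 78/(78+21) = 78/99 = 0.788.
Difference = 0.788 − 0.794 = -0.006.
Left-skewed posterior ⇒ mean < mode.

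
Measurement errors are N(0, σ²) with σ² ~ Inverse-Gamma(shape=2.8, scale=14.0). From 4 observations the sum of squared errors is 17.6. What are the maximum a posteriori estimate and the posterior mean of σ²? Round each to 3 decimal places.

Posterior: Inverse-Gamma(shape = 2.8+4/2 = 4.8, scale = 14.0+17.6/2 = 22.8).
Mode = β/(α+1) = 22.8/5.8 = 3.931.
Mean = β/(α−1) = 22.8/3.8 = 6.000.

MAP = 3.931, posterior mean = 6.000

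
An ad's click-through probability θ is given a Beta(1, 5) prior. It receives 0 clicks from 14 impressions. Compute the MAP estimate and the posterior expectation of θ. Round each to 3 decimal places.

MAP estimate = 0.000, posterior expectation = 0.050

Posterior: Beta(1+0, 5+14) = Beta(1, 19).
Since α = 1 ≤ 1 and β > 1, the Beta density is monotone decreasing on [0,1]; the mode is at 0.
Mean = 1/(1+19) = 0.050.
Mean > mode: the posterior has a right tail.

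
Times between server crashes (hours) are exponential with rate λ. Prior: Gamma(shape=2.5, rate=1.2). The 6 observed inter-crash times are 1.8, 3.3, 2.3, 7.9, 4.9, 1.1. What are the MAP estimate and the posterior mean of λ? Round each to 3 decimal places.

MAP = 0.333, posterior mean = 0.378

Σ times = 21.3. Posterior: Gamma(shape = 2.5+6 = 8.5, rate = 1.2+21.3 = 22.5).
Mode = (α−1)/β = 7.5/22.5 = 0.333.
Mean = α/β = 8.5/22.5 = 0.378.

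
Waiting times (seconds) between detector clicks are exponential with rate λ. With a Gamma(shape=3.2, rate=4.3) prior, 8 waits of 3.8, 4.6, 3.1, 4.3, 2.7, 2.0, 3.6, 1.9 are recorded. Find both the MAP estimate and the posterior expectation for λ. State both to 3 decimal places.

λ_MAP = 0.337, E[λ|data] = 0.370

Σ times = 26.0. Posterior: Gamma(shape = 3.2+8 = 11.2, rate = 4.3+26.0 = 30.3).
Mode = (α−1)/β = 10.2/30.3 = 0.337.
Mean = α/β = 11.2/30.3 = 0.370.
The mean is pulled above the mode by the posterior's right skew.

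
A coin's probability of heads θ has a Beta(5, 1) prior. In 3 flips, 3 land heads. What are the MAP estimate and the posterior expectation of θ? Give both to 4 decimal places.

Posterior: Beta(5+3, 1+0) = Beta(8, 1).
Since β = 1 ≤ 1 and α > 1, the Beta density is monotone increasing on [0,1]; the mode is at 1.
Mean = 8/(8+1) = 0.8889.
Mode > mean: the posterior has a left tail.

MAP: 1.0000. Posterior mean: 0.8889.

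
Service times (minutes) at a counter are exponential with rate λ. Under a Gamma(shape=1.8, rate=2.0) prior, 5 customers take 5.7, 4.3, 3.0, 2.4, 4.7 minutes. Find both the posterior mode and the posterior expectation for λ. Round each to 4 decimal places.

MAP: 0.2624. Posterior mean: 0.3077.

Σ times = 20.1. Posterior: Gamma(shape = 1.8+5 = 6.8, rate = 2.0+20.1 = 22.1).
Mode = (α−1)/β = 5.8/22.1 = 0.2624.
Mean = α/β = 6.8/22.1 = 0.3077.
Right-skewed posterior ⇒ mode < mean.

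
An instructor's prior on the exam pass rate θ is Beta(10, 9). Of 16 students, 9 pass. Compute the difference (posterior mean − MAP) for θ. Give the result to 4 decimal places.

-0.0026

Posterior: Beta(10+9, 9+7) = Beta(19, 16).
Mode = (19−1)/(19+16−2) = 18/33 = 0.5455.
Mean = 19/(19+16) = 19/35 = 0.5429.
Difference = 0.5429 − 0.5455 = -0.0026.
The mean is pulled below the mode by the posterior's left skew.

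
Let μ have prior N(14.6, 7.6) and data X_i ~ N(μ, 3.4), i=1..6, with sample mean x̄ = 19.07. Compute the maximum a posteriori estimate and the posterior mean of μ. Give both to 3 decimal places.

maximum a posteriori estimate = 18.760, posterior mean = 18.760

Posterior for μ is Normal. Precision-weighted mean: (1/7.6·14.6 + 6/3.4·19.07) / (1/7.6 + 6/3.4) = 18.760.
A Normal posterior is symmetric, so mode = mean.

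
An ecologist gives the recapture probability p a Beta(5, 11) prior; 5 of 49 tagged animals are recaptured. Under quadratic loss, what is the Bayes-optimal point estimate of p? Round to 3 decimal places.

0.154

Posterior: Beta(5+5, 11+44) = Beta(10, 55).
Mode = (10−1)/(10+55−2) = 9/63 = 0.143.
Mean = 10/(10+55) = 10/65 = 0.154.
Quadratic loss ⇒ the optimal estimator is the posterior mean.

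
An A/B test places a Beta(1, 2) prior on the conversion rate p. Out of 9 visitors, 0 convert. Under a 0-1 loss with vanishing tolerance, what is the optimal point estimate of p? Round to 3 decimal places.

Posterior: Beta(1+0, 2+9) = Beta(1, 11).
Since α = 1 ≤ 1 and β > 1, the Beta density is monotone decreasing on [0,1]; the mode is at 0.
Mean = 1/(1+11) = 0.083.
This is the posterior mode — the MAP estimate.

0.000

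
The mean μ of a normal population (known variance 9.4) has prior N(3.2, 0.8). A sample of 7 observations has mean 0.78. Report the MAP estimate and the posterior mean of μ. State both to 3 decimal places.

Posterior for μ is Normal. Precision-weighted mean: (1/0.8·3.2 + 7/9.4·0.78) / (1/0.8 + 7/9.4) = 2.297.
A Normal posterior is symmetric, so mode = mean.

MAP: 2.297. Posterior mean: 2.297.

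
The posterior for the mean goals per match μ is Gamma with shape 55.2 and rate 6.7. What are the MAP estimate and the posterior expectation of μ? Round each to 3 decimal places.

Mode = (α−1)/β = 54.2/6.7 = 8.090.
Mean = α/β = 55.2/6.7 = 8.239.
Right-skewed posterior ⇒ mode < mean.

μ_MAP = 8.090, E[μ|data] = 8.239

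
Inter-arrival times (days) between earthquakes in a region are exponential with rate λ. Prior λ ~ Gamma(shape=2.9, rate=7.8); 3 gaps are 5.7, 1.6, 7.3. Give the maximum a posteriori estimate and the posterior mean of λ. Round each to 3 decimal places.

MAP: 0.219. Posterior mean: 0.263.

Σ times = 14.6. Posterior: Gamma(shape = 2.9+3 = 5.9, rate = 7.8+14.6 = 22.4).
Mode = (α−1)/β = 4.9/22.4 = 0.219.
Mean = α/β = 5.9/22.4 = 0.263.
Right-skewed posterior ⇒ mode < mean.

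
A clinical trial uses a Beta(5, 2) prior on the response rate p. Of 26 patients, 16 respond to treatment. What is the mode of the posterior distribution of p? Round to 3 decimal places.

0.645

Posterior: Beta(5+16, 2+10) = Beta(21, 12).
Mode = (21−1)/(21+12−2) = 20/31 = 0.645.
Mean = 21/(21+12) = 21/33 = 0.636.
This is the posterior mode — the MAP estimate.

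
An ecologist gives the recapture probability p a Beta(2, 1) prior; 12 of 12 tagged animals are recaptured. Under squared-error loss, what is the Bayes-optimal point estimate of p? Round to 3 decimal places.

Posterior: Beta(2+12, 1+0) = Beta(14, 1).
Since β = 1 ≤ 1 and α > 1, the Beta density is monotone increasing on [0,1]; the mode is at 1.
Mean = 14/(14+1) = 0.933.
Squared-error loss ⇒ the optimal estimator is the posterior mean.

0.933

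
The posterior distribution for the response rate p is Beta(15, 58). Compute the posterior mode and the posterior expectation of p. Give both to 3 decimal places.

Mode = (15−1)/(15+58−2) = 14/71 = 0.197.
Mean = 15/(15+58) = 15/73 = 0.205.
Mean > mode: the posterior has a right tail.

MAP: 0.197. Posterior mean: 0.205.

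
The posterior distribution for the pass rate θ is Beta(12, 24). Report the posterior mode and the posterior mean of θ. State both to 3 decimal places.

Mode = (12−1)/(12+24−2) = 11/34 = 0.324.
Mean = 12/(12+24) = 12/36 = 0.333.
Mean > mode: the posterior has a right tail.

MAP: 0.324. Posterior mean: 0.333.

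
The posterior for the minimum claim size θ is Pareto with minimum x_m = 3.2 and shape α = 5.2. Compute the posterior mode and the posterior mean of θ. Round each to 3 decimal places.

The Pareto density is strictly decreasing on [x_m, ∞), so the mode is x_m = 3.200.
Mean = α·x_m/(α−1) = 5.2·3.2/4.2 = 3.962.

MAP = 3.200, posterior mean = 3.962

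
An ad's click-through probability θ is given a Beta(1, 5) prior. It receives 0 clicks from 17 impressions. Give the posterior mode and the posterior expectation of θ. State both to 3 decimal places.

Posterior: Beta(1+0, 5+17) = Beta(1, 22).
Since α = 1 ≤ 1 and β > 1, the Beta density is monotone decreasing on [0,1]; the mode is at 0.
Mean = 1/(1+22) = 0.043.
The posterior is right-skewed, so the mean exceeds the mode.

MAP = 0.000; posterior mean = 0.043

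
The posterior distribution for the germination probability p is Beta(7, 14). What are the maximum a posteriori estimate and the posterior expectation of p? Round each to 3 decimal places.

MAP = 0.316; posterior mean = 0.333

Mode = (7−1)/(7+14−2) = 6/19 = 0.316.
Mean = 7/(7+14) = 7/21 = 0.333.
The posterior is right-skewed, so the mean exceeds the mode.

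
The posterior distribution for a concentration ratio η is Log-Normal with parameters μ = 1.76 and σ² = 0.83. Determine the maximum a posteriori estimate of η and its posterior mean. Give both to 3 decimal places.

Mode = exp(μ − σ²) = exp(0.93) = 2.535.
Mean = exp(μ + σ²/2) = exp(2.175) = 8.802.
Mean > mode: the posterior has a right tail.

maximum a posteriori estimate = 2.535, posterior mean = 8.802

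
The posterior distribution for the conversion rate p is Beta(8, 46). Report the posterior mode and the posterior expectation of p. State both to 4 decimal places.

Mode = (8−1)/(8+46−2) = 7/52 = 0.1346.
Mean = 8/(8+46) = 8/54 = 0.1481.
The posterior is right-skewed, so the mean exceeds the mode.

posterior mode = 0.1346, posterior expectation = 0.1481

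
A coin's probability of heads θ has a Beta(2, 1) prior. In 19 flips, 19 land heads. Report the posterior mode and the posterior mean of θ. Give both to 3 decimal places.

Posterior: Beta(2+19, 1+0) = Beta(21, 1).
Since β = 1 ≤ 1 and α > 1, the Beta density is monotone increasing on [0,1]; the mode is at 1.
Mean = 21/(21+1) = 0.955.

θ_MAP = 1.000, E[θ|data] = 0.955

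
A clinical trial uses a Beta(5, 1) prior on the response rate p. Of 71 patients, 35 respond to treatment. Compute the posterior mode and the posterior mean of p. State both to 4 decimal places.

MAP: 0.5200. Posterior mean: 0.5195.

Posterior: Beta(5+35, 1+36) = Beta(40, 37).
Mode = (40−1)/(40+37−2) = 39/75 = 0.5200.
Mean = 40/(40+37) = 40/77 = 0.5195.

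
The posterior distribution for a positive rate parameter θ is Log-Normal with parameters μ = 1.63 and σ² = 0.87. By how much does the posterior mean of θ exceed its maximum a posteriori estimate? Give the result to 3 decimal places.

5.747

Mode = exp(μ − σ²) = exp(0.76) = 2.138.
Mean = exp(μ + σ²/2) = exp(2.065) = 7.885.
Difference = 7.885 − 2.138 = 5.747.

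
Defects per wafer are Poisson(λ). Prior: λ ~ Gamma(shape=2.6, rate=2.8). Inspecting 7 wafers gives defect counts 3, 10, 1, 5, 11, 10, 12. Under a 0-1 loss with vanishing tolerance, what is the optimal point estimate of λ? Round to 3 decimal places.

5.469

Σ counts = 52. Posterior: Gamma(shape = 2.6+52 = 54.6, rate = 2.8+7 = 9.8).
Mode = (α−1)/β = 53.6/9.8 = 5.469.
Mean = α/β = 54.6/9.8 = 5.571.
This is the posterior mode — the MAP estimate.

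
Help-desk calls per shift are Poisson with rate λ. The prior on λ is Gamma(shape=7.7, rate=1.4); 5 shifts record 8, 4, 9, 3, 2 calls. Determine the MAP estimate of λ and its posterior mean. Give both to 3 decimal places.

MAP estimate = 5.109, posterior mean = 5.266

Σ counts = 26. Posterior: Gamma(shape = 7.7+26 = 33.7, rate = 1.4+5 = 6.4).
Mode = (α−1)/β = 32.7/6.4 = 5.109.
Mean = α/β = 33.7/6.4 = 5.266.
The posterior is right-skewed, so the mean exceeds the mode.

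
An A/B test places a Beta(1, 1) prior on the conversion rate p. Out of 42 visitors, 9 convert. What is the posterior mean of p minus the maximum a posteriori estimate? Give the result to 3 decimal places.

Posterior: Beta(1+9, 1+33) = Beta(10, 34).
Mode = (10−1)/(10+34−2) = 9/42 = 0.214.
With a flat prior the MAP equals the MLE, 9/42.
Mean = 10/(10+34) = 10/44 = 0.227.
Difference = 0.227 − 0.214 = 0.013.

0.013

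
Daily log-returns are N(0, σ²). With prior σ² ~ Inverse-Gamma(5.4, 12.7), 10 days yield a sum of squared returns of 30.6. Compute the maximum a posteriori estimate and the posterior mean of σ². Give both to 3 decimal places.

Posterior: Inverse-Gamma(shape = 5.4+10/2 = 10.4, scale = 12.7+30.6/2 = 28.0).
Mode = β/(α+1) = 28.0/11.4 = 2.456.
Mean = β/(α−1) = 28.0/9.4 = 2.979.
Right-skewed posterior ⇒ mode < mean.

maximum a posteriori estimate = 2.456, posterior mean = 2.979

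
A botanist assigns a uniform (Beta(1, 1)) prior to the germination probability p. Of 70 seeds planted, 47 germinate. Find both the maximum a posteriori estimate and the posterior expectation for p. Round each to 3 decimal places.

Posterior: Beta(1+47, 1+23) = Beta(48, 24).
Mode = (48−1)/(48+24−2) = 47/70 = 0.671.
Mean = 48/(48+24) = 48/72 = 0.667.
The mean is pulled below the mode by the posterior's left skew.

MAP: 0.671. Posterior mean: 0.667.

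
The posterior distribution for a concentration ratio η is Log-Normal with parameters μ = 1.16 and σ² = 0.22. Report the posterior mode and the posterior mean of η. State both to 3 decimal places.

Mode = exp(μ − σ²) = exp(0.94) = 2.560.
Mean = exp(μ + σ²/2) = exp(1.270) = 3.561.
Right-skewed posterior ⇒ mode < mean.

MAP = 2.560, posterior mean = 3.561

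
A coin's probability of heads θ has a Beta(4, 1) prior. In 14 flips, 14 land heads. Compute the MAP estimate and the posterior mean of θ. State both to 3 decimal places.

Posterior: Beta(4+14, 1+0) = Beta(18, 1).
Since β = 1 ≤ 1 and α > 1, the Beta density is monotone increasing on [0,1]; the mode is at 1.
Mean = 18/(18+1) = 0.947.
Left-skewed posterior ⇒ mean < mode.

MAP estimate = 1.000, posterior mean = 0.947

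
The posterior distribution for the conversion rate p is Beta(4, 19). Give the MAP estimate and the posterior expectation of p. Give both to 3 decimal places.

MAP = 0.143; posterior mean = 0.174

Mode = (4−1)/(4+19−2) = 3/21 = 0.143.
Mean = 4/(4+19) = 4/23 = 0.174.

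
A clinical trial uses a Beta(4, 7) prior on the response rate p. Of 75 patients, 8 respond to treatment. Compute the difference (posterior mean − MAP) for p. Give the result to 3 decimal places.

0.009

Posterior: Beta(4+8, 7+67) = Beta(12, 74).
Mode = (12−1)/(12+74−2) = 11/84 = 0.131.
Mean = 12/(12+74) = 12/86 = 0.140.
Difference = 0.140 − 0.131 = 0.009.
Right-skewed posterior ⇒ mode < mean.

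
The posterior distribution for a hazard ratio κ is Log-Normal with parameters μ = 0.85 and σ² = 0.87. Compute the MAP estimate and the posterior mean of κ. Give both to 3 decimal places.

MAP = 0.980; posterior mean = 3.615

Mode = exp(μ − σ²) = exp(-0.02) = 0.980.
Mean = exp(μ + σ²/2) = exp(1.285) = 3.615.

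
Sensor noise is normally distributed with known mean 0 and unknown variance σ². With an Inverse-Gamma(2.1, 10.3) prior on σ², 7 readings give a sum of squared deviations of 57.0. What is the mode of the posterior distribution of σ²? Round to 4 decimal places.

Posterior: Inverse-Gamma(shape = 2.1+7/2 = 5.6, scale = 10.3+57.0/2 = 38.8).
Mode = β/(α+1) = 38.8/6.6 = 5.8788.
Mean = β/(α−1) = 38.8/4.6 = 8.4348.
This is the posterior mode — the MAP estimate.

5.8788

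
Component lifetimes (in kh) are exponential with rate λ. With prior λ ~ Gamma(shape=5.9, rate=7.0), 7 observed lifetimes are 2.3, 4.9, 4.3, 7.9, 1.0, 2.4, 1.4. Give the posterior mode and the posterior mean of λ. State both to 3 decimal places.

MAP: 0.381. Posterior mean: 0.413.

Σ times = 24.2. Posterior: Gamma(shape = 5.9+7 = 12.9, rate = 7.0+24.2 = 31.2).
Mode = (α−1)/β = 11.9/31.2 = 0.381.
Mean = α/β = 12.9/31.2 = 0.413.
The posterior is right-skewed, so the mean exceeds the mode.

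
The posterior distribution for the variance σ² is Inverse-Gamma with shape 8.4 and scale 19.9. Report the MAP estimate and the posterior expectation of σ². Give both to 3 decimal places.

Mode = β/(α+1) = 19.9/9.4 = 2.117.
Mean = β/(α−1) = 19.9/7.4 = 2.689.
The mean is pulled above the mode by the posterior's right skew.

σ²_MAP = 2.117, E[σ²|data] = 2.689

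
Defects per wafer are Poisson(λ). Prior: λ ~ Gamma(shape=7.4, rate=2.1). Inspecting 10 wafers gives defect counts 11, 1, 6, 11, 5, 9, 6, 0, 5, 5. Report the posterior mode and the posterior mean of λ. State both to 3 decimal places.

Σ counts = 59. Posterior: Gamma(shape = 7.4+59 = 66.4, rate = 2.1+10 = 12.1).
Mode = (α−1)/β = 65.4/12.1 = 5.405.
Mean = α/β = 66.4/12.1 = 5.488.

MAP = 5.405, posterior mean = 5.488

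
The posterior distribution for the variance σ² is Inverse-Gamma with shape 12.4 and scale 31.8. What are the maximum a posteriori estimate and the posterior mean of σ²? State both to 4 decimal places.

MAP = 2.3731; posterior mean = 2.7895

Mode = β/(α+1) = 31.8/13.4 = 2.3731.
Mean = β/(α−1) = 31.8/11.4 = 2.7895.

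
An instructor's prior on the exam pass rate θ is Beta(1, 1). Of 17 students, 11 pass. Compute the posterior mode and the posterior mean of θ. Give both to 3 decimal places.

Posterior: Beta(1+11, 1+6) = Beta(12, 7).
Mode = (12−1)/(12+7−2) = 11/17 = 0.647.
Mean = 12/(12+7) = 12/19 = 0.632.

posterior mode = 0.647, posterior mean = 0.632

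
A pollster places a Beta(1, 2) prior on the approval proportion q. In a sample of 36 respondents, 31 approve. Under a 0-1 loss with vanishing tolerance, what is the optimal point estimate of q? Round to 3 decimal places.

0.838

Posterior: Beta(1+31, 2+5) = Beta(32, 7).
Mode = (32−1)/(32+7−2) = 31/37 = 0.838.
Mean = 32/(32+7) = 32/39 = 0.821.
This is the posterior mode — the MAP estimate.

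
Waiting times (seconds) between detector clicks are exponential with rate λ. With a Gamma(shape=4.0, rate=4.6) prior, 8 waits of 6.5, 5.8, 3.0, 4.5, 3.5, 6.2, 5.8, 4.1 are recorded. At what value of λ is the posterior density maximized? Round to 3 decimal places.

0.250

Σ times = 39.4. Posterior: Gamma(shape = 4.0+8 = 12.0, rate = 4.6+39.4 = 44.0).
Mode = (α−1)/β = 11.0/44.0 = 0.250.
Mean = α/β = 12.0/44.0 = 0.273.
This is the posterior mode — the MAP estimate.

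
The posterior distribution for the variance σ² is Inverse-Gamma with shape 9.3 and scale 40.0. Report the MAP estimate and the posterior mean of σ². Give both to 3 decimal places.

MAP = 3.883; posterior mean = 4.819

Mode = β/(α+1) = 40.0/10.3 = 3.883.
Mean = β/(α−1) = 40.0/8.3 = 4.819.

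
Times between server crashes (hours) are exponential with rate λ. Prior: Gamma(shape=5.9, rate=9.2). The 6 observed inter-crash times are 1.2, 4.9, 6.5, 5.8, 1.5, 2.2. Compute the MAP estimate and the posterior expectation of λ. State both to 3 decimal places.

MAP = 0.348, posterior mean = 0.380

Σ times = 22.1. Posterior: Gamma(shape = 5.9+6 = 11.9, rate = 9.2+22.1 = 31.3).
Mode = (α−1)/β = 10.9/31.3 = 0.348.
Mean = α/β = 11.9/31.3 = 0.380.
The mean is pulled above the mode by the posterior's right skew.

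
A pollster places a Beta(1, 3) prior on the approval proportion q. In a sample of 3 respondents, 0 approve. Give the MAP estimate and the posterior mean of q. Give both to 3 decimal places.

MAP = 0.000; posterior mean = 0.143

Posterior: Beta(1+0, 3+3) = Beta(1, 6).
Since α = 1 ≤ 1 and β > 1, the Beta density is monotone decreasing on [0,1]; the mode is at 0.
Mean = 1/(1+6) = 0.143.
The posterior is right-skewed, so the mean exceeds the mode.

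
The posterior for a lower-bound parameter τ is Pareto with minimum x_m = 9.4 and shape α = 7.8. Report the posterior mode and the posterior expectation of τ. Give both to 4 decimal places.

MAP = 9.4000, posterior mean = 10.7824

The Pareto density is strictly decreasing on [x_m, ∞), so the mode is x_m = 9.4000.
Mean = α·x_m/(α−1) = 7.8·9.4/6.8 = 10.7824.
The posterior is right-skewed, so the mean exceeds the mode.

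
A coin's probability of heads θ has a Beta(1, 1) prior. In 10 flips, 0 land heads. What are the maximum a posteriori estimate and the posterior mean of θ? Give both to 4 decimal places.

MAP = 0.0000; posterior mean = 0.0833

Posterior: Beta(1+0, 1+10) = Beta(1, 11).
Since α = 1 ≤ 1 and β > 1, the Beta density is monotone decreasing on [0,1]; the mode is at 0.
Mean = 1/(1+11) = 0.0833.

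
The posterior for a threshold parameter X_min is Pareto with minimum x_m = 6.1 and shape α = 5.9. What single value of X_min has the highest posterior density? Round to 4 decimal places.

6.1000

The Pareto density is strictly decreasing on [x_m, ∞), so the mode is x_m = 6.1000.
Mean = α·x_m/(α−1) = 5.9·6.1/4.9 = 7.3449.
This is the posterior mode — the MAP estimate.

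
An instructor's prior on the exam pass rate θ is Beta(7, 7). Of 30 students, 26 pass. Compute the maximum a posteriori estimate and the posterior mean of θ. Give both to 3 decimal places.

Posterior: Beta(7+26, 7+4) = Beta(33, 11).
Mode = (33−1)/(33+11−2) = 32/42 = 0.762.
Mean = 33/(33+11) = 33/44 = 0.750.

θ_MAP = 0.762, E[θ|data] = 0.750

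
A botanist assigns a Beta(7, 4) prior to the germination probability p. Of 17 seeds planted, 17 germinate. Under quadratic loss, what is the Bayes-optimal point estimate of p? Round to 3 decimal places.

0.857

Posterior: Beta(7+17, 4+0) = Beta(24, 4).
Mode = (24−1)/(24+4−2) = 23/26 = 0.885.
Mean = 24/(24+4) = 24/28 = 0.857.
Quadratic loss ⇒ the optimal estimator is the posterior mean.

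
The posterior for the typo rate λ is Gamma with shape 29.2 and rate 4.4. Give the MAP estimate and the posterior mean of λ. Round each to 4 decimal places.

Mode = (α−1)/β = 28.2/4.4 = 6.4091.
Mean = α/β = 29.2/4.4 = 6.6364.

MAP estimate = 6.4091, posterior mean = 6.6364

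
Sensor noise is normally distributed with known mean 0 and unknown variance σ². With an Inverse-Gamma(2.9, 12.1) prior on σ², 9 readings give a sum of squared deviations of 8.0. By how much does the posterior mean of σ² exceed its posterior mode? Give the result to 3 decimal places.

Posterior: Inverse-Gamma(shape = 2.9+9/2 = 7.4, scale = 12.1+8.0/2 = 16.1).
Mode = β/(α+1) = 16.1/8.4 = 1.917.
Mean = β/(α−1) = 16.1/6.4 = 2.516.
Difference = 2.516 − 1.917 = 0.599.

0.599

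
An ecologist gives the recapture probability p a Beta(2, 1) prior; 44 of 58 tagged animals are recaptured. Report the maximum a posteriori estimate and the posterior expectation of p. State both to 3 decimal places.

MAP: 0.763. Posterior mean: 0.754.

Posterior: Beta(2+44, 1+14) = Beta(46, 15).
Mode = (46−1)/(46+15−2) = 45/59 = 0.763.
Mean = 46/(46+15) = 46/61 = 0.754.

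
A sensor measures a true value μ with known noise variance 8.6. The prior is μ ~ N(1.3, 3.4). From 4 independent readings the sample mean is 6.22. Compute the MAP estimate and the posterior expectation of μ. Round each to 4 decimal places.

MAP = 4.3141, posterior mean = 4.3141

Posterior for μ is Normal. Precision-weighted mean: (1/3.4·1.3 + 4/8.6·6.22) / (1/3.4 + 4/8.6) = 4.3141.
A Normal posterior is symmetric, so mode = mean.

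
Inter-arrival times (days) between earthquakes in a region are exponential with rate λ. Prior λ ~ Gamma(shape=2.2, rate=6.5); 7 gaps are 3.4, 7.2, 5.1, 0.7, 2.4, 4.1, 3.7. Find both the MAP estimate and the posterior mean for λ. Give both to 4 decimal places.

λ_MAP = 0.2477, E[λ|data] = 0.2779

Σ times = 26.6. Posterior: Gamma(shape = 2.2+7 = 9.2, rate = 6.5+26.6 = 33.1).
Mode = (α−1)/β = 8.2/33.1 = 0.2477.
Mean = α/β = 9.2/33.1 = 0.2779.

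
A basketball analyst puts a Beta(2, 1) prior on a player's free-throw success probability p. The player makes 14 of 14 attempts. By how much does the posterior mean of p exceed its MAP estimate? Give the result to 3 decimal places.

Posterior: Beta(2+14, 1+0) = Beta(16, 1).
Since β = 1 ≤ 1 and α > 1, the Beta density is monotone increasing on [0,1]; the mode is at 1.
Mean = 16/(16+1) = 0.941.
Difference = 0.941 − 1.000 = -0.059.
Mode > mean: the posterior has a left tail.

-0.059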